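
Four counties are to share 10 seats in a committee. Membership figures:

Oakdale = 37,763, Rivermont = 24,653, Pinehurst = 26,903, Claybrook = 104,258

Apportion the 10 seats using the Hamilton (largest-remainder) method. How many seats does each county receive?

The standard divisor is 193577/10 ≈ 19357.7.
Standard quotas: Oakdale 1.9508, Rivermont 1.2736, Pinehurst 1.3898, Claybrook 5.3859.
Lower quotas: Oakdale 1, Rivermont 1, Pinehurst 1, Claybrook 5 (sum 8, leaving 2 seats).
Remainders in descending order: Oakdale 0.9508, Pinehurst 0.3898, Claybrook 0.3859, Rivermont 0.2736.
Largest remainders: Oakdale, Pinehurst receive the extra seats.

Oakdale 2; Rivermont 1; Pinehurst 2; Claybrook 5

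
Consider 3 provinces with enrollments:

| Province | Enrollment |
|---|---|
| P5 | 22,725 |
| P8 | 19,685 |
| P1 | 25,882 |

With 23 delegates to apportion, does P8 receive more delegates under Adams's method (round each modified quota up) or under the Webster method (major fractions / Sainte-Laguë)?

Adams: P5 8, P8 7, P1 8.
Webster: P5 8, P8 6, P1 9.
P8 gets 7 under Adams and 6 under Webster.

Adams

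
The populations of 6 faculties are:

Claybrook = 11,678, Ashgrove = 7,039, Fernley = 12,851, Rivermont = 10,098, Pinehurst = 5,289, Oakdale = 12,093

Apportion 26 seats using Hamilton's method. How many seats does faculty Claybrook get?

5

Total 59048; standard divisor 59048/26 ≈ 2271.077.
Standard quotas: Claybrook 5.1421, Ashgrove 3.0994, Fernley 5.6585, Rivermont 4.4463, Pinehurst 2.3289, Oakdale 5.3248.
Lower quotas: Claybrook 5, Ashgrove 3, Fernley 5, Rivermont 4, Pinehurst 2, Oakdale 5 (sum 24, leaving 2 seats).
Remainders in descending order: Fernley 0.6585, Rivermont 0.4463, Pinehurst 0.3289, Oakdale 0.3248, Claybrook 0.1421, Ashgrove 0.0994.
Largest remainders: Fernley, Rivermont receive the extra seats.
Claybrook receives 5.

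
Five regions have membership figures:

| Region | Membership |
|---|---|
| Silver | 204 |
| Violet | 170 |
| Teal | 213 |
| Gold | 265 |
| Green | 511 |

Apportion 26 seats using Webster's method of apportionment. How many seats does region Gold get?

5

Standard divisor 1363/26 ≈ 52.423; standard quotas: Silver 3.891, Violet 3.243, Teal 4.063, Gold 5.055, Green 9.748.
Rounding to the nearest integer gives Silver 4, Violet 3, Teal 4, Gold 5, Green 10 — total 26, matching the house size, so no adjustment is needed.
Gold receives 5.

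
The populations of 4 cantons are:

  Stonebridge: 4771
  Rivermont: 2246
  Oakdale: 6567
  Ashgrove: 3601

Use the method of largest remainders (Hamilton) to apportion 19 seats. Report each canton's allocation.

Stonebridge 5, Rivermont 3, Oakdale 7, Ashgrove 4

Standard divisor: 17185 ÷ 19 ≈ 904.474.
Standard quotas: Stonebridge 5.2749, Rivermont 2.4832, Oakdale 7.2606, Ashgrove 3.9813.
Lower quotas: Stonebridge 5, Rivermont 2, Oakdale 7, Ashgrove 3 (sum 17, leaving 2 seats).
Remainders in descending order: Ashgrove 0.9813, Rivermont 0.4832, Stonebridge 0.2749, Oakdale 0.2606.
Largest remainders: Ashgrove, Rivermont receive the extra seats.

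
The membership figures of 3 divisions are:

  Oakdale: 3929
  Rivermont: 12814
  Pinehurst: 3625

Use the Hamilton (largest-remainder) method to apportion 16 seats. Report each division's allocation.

Total 20368; standard divisor 20368/16 = 1273.
Standard quotas: Oakdale 3.0864, Rivermont 10.0660, Pinehurst 2.8476.
Lower quotas: Oakdale 3, Rivermont 10, Pinehurst 2 (sum 15, leaving 1 seat).
Remainders in descending order: Pinehurst 0.8476, Oakdale 0.0864, Rivermont 0.0660.
Largest remainder: Pinehurst receives the extra seat.

Oakdale 3; Rivermont 10; Pinehurst 3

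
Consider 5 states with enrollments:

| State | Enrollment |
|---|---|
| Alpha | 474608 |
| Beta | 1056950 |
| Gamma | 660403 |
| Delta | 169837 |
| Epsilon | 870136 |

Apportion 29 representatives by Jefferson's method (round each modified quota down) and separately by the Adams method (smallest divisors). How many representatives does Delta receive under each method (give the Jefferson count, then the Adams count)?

1 and 2

Jefferson: Alpha 4, Beta 10, Gamma 6, Delta 1, Epsilon 8.
Adams: Alpha 4, Beta 9, Gamma 6, Delta 2, Epsilon 8.
Delta gets 1 under Jefferson and 2 under Adams.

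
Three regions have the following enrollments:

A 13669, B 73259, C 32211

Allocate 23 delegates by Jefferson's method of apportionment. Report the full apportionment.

A 2, B 15, C 6

Standard divisor 119139/23 ≈ 5179.957; standard quotas: A 2.639, B 14.143, C 6.218.
Rounding down gives 2, 14, 6 = 22 seats, so the divisor must be adjusted.
With modified divisor 4700: modified quotas A 2.908, B 15.587, C 6.853.
Rounding down: A 2, B 15, C 6 (total 23).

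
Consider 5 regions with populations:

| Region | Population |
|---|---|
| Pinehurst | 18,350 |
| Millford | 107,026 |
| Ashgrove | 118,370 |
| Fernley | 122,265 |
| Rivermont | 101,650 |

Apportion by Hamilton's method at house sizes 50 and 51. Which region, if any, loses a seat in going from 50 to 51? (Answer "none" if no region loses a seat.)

At 50 seats: Pinehurst 2, Millford 11, Ashgrove 13, Fernley 13, Rivermont 11.
At 51 seats: Pinehurst 2, Millford 12, Ashgrove 13, Fernley 13, Rivermont 11.
No region's allocation decreased.

none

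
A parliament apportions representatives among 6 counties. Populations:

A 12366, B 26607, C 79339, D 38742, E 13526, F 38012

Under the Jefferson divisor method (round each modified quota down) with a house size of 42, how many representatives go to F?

8

Standard divisor 208592/42 ≈ 4966.476; standard quotas: A 2.490, B 5.357, C 15.975, D 7.801, E 2.723, F 7.654.
Rounding down gives 2, 5, 15, 7, 2, 7 = 38 seats, so the divisor must be adjusted.
With modified divisor 4600: modified quotas A 2.688, B 5.784, C 17.248, D 8.422, E 2.940, F 8.263.
Rounding down: A 2, B 5, C 17, D 8, E 2, F 8 (total 42).
F receives 8.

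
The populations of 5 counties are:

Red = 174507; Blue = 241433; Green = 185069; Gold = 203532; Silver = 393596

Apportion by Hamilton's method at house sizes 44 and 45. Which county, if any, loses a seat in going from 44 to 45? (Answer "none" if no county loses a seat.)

At 44 seats: Red 6, Blue 9, Green 7, Gold 8, Silver 14.
At 45 seats: Red 6, Blue 9, Green 7, Gold 8, Silver 15.
No county's allocation decreased.

none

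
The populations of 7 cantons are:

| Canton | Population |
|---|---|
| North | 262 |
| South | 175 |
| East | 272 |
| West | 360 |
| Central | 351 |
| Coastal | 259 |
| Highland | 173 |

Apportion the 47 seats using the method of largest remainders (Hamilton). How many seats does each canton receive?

North 7; South 4; East 7; West 9; Central 9; Coastal 7; Highland 4

The standard divisor is 1852/47 ≈ 39.404.
Standard quotas: North 6.649, South 4.441, East 6.903, West 9.136, Central 8.908, Coastal 6.573, Highland 4.390.
Lower quotas: North 6, South 4, East 6, West 9, Central 8, Coastal 6, Highland 4 (sum 43, leaving 4 seats).
Remainders in descending order: Central 0.908, East 0.903, North 0.649, Coastal 0.573, South 0.441, Highland 0.390, West 0.136.
The surplus seats go to Central, East, North, Coastal.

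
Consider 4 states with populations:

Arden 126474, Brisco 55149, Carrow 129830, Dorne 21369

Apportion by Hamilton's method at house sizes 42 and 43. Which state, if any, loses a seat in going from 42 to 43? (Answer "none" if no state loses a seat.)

At 42 seats: Arden 16, Brisco 7, Carrow 16, Dorne 3.
At 43 seats: Arden 16, Brisco 7, Carrow 17, Dorne 3.
No state's allocation decreased.

none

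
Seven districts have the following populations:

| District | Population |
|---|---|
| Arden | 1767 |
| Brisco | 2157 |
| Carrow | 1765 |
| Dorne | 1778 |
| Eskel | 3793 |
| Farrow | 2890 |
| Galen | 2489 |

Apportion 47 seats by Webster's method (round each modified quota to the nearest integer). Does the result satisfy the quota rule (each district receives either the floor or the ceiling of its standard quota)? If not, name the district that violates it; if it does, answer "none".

Standard quotas: Arden 4.991, Brisco 6.093, Carrow 4.986, Dorne 5.022, Eskel 10.714, Farrow 8.163, Galen 7.031.
Webster allocation: Arden 5, Brisco 6, Carrow 5, Dorne 5, Eskel 11, Farrow 8, Galen 7.
Every allocation lies between the lower and upper quota.

none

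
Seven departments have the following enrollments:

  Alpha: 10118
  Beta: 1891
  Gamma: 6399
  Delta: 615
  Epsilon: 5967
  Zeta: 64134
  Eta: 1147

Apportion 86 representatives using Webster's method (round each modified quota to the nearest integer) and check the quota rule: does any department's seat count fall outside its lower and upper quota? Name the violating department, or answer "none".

Zeta

Standard quotas: Alpha 9.639, Beta 1.802, Gamma 6.096, Delta 0.586, Epsilon 5.685, Zeta 61.100, Eta 1.093.
Webster allocation: Alpha 10, Beta 2, Gamma 6, Delta 1, Epsilon 6, Zeta 60, Eta 1.
Zeta has quota 61.100 (lower 61, upper 62) but receives 60 — outside the quota interval.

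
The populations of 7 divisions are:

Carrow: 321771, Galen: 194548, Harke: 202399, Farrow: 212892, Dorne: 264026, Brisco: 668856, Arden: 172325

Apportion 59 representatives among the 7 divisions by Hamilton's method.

Standard divisor: 2036817 ÷ 59 ≈ 34522.322.
Standard quotas: Carrow 9.3207, Galen 5.6354, Harke 5.8628, Farrow 6.1668, Dorne 7.6480, Brisco 19.3746, Arden 4.9917.
Lower quotas: Carrow 9, Galen 5, Harke 5, Farrow 6, Dorne 7, Brisco 19, Arden 4 (sum 55, leaving 4 seats).
Remainders in descending order: Arden 0.9917, Harke 0.8628, Dorne 0.6480, Galen 0.6354, Brisco 0.3746, Carrow 0.3207, Farrow 0.1668.
Largest remainders: Arden, Harke, Dorne, Galen receive the extra seats.

Carrow 9; Galen 6; Harke 6; Farrow 6; Dorne 8; Brisco 19; Arden 5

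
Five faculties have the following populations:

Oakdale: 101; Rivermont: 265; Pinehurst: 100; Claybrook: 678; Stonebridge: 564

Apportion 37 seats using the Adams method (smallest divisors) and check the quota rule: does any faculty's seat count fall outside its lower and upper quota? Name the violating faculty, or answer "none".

Standard quotas: Oakdale 2.188, Rivermont 5.741, Pinehurst 2.166, Claybrook 14.687, Stonebridge 12.218.
Adams allocation: Oakdale 3, Rivermont 6, Pinehurst 2, Claybrook 14, Stonebridge 12.
Every allocation lies between the lower and upper quota.

none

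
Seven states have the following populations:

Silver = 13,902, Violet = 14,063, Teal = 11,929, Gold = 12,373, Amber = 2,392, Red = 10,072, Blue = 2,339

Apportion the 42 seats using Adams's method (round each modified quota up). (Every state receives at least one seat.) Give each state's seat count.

Silver 8; Violet 9; Teal 7; Gold 8; Amber 2; Red 6; Blue 2

Standard divisor 67070/42 ≈ 1596.905; standard quotas: Silver 8.706, Violet 8.806, Teal 7.470, Gold 7.748, Amber 1.498, Red 6.307, Blue 1.465.
Rounding up gives 9, 9, 8, 8, 2, 7, 2 = 45 seats, so the divisor must be adjusted.
With modified divisor 1750: modified quotas Silver 7.944, Violet 8.036, Teal 6.817, Gold 7.070, Amber 1.367, Red 5.755, Blue 1.337.
Rounding up: Silver 8, Violet 9, Teal 7, Gold 8, Amber 2, Red 6, Blue 2 (total 42).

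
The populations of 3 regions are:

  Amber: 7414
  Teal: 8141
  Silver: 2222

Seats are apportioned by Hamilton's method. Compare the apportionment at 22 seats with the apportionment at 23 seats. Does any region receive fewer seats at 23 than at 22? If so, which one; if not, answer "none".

At 22 seats: Amber 9, Teal 10, Silver 3.
At 23 seats: Amber 10, Teal 10, Silver 3.
No region's allocation decreased.

none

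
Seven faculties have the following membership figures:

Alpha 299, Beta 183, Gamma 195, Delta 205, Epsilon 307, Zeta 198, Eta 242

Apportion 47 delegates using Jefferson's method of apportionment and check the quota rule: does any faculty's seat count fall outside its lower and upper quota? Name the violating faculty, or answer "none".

Standard quotas: Alpha 8.627, Beta 5.280, Gamma 5.626, Delta 5.915, Epsilon 8.858, Zeta 5.713, Eta 6.982.
Jefferson allocation: Alpha 9, Beta 5, Gamma 5, Delta 6, Epsilon 9, Zeta 6, Eta 7.
Every allocation lies between the lower and upper quota.

none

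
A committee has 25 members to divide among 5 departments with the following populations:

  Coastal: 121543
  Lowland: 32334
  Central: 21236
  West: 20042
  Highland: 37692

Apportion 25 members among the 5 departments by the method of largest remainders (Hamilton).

Standard divisor: 232847 ÷ 25 ≈ 9313.88.
Standard quotas: Coastal 13.0497, Lowland 3.4716, Central 2.2800, West 2.1518, Highland 4.0469.
Lower quotas: Coastal 13, Lowland 3, Central 2, West 2, Highland 4 (sum 24, leaving 1 seat).
Remainders in descending order: Lowland 0.4716, Central 0.2800, West 0.1518, Coastal 0.0497, Highland 0.0469.
Largest remainder: Lowland receives the extra seat.

Coastal 13, Lowland 4, Central 2, West 2, Highland 4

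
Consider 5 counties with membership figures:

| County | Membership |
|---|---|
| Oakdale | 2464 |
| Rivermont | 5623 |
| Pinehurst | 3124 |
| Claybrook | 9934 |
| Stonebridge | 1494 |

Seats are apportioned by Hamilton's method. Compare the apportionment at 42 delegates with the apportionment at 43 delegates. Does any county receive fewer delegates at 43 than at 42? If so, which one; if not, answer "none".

Oakdale

At 42 seats: Oakdale 5, Rivermont 10, Pinehurst 6, Claybrook 18, Stonebridge 3.
At 43 seats: Oakdale 4, Rivermont 11, Pinehurst 6, Claybrook 19, Stonebridge 3.
Oakdale drops from 5 to 4.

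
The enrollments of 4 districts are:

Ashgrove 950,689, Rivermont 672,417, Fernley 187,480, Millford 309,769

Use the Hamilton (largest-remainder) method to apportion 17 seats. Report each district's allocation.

The standard divisor is 2120355/17 ≈ 124726.765.
Standard quotas: Ashgrove 7.6222, Rivermont 5.3911, Fernley 1.5031, Millford 2.4836.
Lower quotas: Ashgrove 7, Rivermont 5, Fernley 1, Millford 2 (sum 15, leaving 2 seats).
Remainders in descending order: Ashgrove 0.6222, Fernley 0.5031, Millford 0.4836, Rivermont 0.3911.
Largest remainders: Ashgrove, Fernley receive the extra seats.

Ashgrove: 8, Rivermont: 5, Fernley: 2, Millford: 2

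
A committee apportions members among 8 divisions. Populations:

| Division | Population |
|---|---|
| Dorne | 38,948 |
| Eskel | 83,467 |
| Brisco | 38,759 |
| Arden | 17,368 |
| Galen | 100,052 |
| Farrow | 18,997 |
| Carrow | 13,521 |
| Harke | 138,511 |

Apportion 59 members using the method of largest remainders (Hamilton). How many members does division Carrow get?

2

Standard divisor: 449623 ÷ 59 ≈ 7620.729.
Standard quotas: Dorne 5.1108, Eskel 10.9526, Brisco 5.0860, Arden 2.2790, Galen 13.1289, Farrow 2.4928, Carrow 1.7742, Harke 18.1756.
Lower quotas: Dorne 5, Eskel 10, Brisco 5, Arden 2, Galen 13, Farrow 2, Carrow 1, Harke 18 (sum 56, leaving 3 seats).
Remainders in descending order: Eskel 0.9526, Carrow 0.7742, Farrow 0.4928, Arden 0.2790, Harke 0.1756, Galen 0.1289, Dorne 0.1108, Brisco 0.0860.
The surplus seats go to Eskel, Carrow, Farrow.
Carrow receives 2.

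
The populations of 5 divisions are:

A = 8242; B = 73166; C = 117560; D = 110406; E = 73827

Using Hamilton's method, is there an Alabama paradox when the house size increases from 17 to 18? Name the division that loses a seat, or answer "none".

At 17 seats: A 1, B 3, C 5, D 5, E 3.
At 18 seats: A 0, B 3, C 6, D 5, E 4.
A drops from 1 to 0.

A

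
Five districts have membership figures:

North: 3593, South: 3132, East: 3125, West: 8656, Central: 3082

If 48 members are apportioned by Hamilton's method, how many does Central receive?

Standard divisor: 21588 ÷ 48 ≈ 449.75.
Standard quotas: North 7.9889, South 6.9639, East 6.9483, West 19.2462, Central 6.8527.
Lower quotas: North 7, South 6, East 6, West 19, Central 6 (sum 44, leaving 4 seats).
Remainders in descending order: North 0.9889, South 0.9639, East 0.9483, Central 0.8527, West 0.2462.
The surplus seats go to North, South, East, Central.
Central receives 7.

7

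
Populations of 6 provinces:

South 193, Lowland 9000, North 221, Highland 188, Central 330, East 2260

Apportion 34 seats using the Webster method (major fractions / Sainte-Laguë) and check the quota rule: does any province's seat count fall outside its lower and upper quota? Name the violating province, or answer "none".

Lowland

Standard quotas: South 0.538, Lowland 25.098, North 0.616, Highland 0.524, Central 0.920, East 6.302.
Webster allocation: South 1, Lowland 24, North 1, Highland 1, Central 1, East 6.
Lowland has quota 25.098 (lower 25, upper 26) but receives 24 — outside the quota interval.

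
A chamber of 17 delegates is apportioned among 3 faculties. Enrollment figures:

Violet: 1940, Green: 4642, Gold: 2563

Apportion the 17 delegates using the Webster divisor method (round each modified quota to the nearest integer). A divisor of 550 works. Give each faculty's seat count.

Violet=4; Green=8; Gold=5

With modified divisor 550: modified quotas Violet 3.527, Green 8.440, Gold 4.660.
Rounding to the nearest integer: Violet 4, Green 8, Gold 5 (total 17).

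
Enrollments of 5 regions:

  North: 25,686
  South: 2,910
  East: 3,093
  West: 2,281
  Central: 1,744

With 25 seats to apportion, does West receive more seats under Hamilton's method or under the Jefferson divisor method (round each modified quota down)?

Hamilton: North 18, South 2, East 2, West 2, Central 1.
Jefferson: North 19, South 2, East 2, West 1, Central 1.
West gets 2 under Hamilton and 1 under Jefferson.

Hamilton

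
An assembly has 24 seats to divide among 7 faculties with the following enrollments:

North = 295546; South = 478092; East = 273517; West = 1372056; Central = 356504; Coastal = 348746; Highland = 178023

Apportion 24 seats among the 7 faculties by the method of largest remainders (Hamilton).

North 2; South 3; East 2; West 10; Central 3; Coastal 3; Highland 1

Standard divisor: 3302484 ÷ 24 ≈ 137603.5.
Standard quotas: North 2.1478, South 3.4744, East 1.9877, West 9.9711, Central 2.5908, Coastal 2.5344, Highland 1.2937.
Lower quotas: North 2, South 3, East 1, West 9, Central 2, Coastal 2, Highland 1 (sum 20, leaving 4 seats).
Remainders in descending order: East 0.9877, West 0.9711, Central 0.5908, Coastal 0.5344, South 0.4744, Highland 0.2937, North 0.1478.
Largest remainders: East, West, Central, Coastal receive the extra seats.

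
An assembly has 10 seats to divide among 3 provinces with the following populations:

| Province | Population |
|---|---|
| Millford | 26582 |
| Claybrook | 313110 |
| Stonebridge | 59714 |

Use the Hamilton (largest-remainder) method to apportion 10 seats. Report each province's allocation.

Standard divisor: 399406 ÷ 10 ≈ 39940.6.
Standard quotas: Millford 0.6655, Claybrook 7.8394, Stonebridge 1.4951.
Lower quotas: Millford 0, Claybrook 7, Stonebridge 1 (sum 8, leaving 2 seats).
Remainders in descending order: Claybrook 0.8394, Millford 0.6655, Stonebridge 0.4951.
Largest remainders: Claybrook, Millford receive the extra seats.

Millford: 1, Claybrook: 8, Stonebridge: 1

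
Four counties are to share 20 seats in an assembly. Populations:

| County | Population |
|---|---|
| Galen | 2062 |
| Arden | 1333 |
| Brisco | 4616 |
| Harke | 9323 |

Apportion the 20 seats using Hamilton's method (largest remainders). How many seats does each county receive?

Total 17334; standard divisor 17334/20 ≈ 866.7.
Standard quotas: Galen 2.3791, Arden 1.5380, Brisco 5.3259, Harke 10.7569.
Lower quotas: Galen 2, Arden 1, Brisco 5, Harke 10 (sum 18, leaving 2 seats).
Remainders in descending order: Harke 0.7569, Arden 0.5380, Galen 0.3791, Brisco 0.3259.
The surplus seats go to Harke, Arden.

Galen: 2; Arden: 2; Brisco: 5; Harke: 11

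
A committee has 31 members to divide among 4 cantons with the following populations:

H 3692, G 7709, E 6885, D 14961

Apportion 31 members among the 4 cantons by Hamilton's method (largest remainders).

H=4, G=7, E=6, D=14

Standard divisor: 33247 ÷ 31 ≈ 1072.484.
Standard quotas: H 3.4425, G 7.1880, E 6.4197, D 13.9499.
Lower quotas: H 3, G 7, E 6, D 13 (sum 29, leaving 2 seats).
Remainders in descending order: D 0.9499, H 0.4425, E 0.4197, G 0.1880.
Largest remainders: D, H receive the extra seats.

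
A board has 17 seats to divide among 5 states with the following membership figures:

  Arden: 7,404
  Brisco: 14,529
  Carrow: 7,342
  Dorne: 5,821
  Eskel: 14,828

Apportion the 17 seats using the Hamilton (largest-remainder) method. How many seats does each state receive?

Standard divisor: 49924 ÷ 17 ≈ 2936.706.
Standard quotas: Arden 2.5212, Brisco 4.9474, Carrow 2.5001, Dorne 1.9822, Eskel 5.0492.
Lower quotas: Arden 2, Brisco 4, Carrow 2, Dorne 1, Eskel 5 (sum 14, leaving 3 seats).
Remainders in descending order: Dorne 0.9822, Brisco 0.9474, Arden 0.5212, Carrow 0.5001, Eskel 0.0492.
Largest remainders: Dorne, Brisco, Arden receive the extra seats.

Arden: 3, Brisco: 5, Carrow: 2, Dorne: 2, Eskel: 5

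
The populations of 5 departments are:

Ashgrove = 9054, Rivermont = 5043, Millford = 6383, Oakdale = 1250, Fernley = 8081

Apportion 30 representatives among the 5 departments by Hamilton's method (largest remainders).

The standard divisor is 29811/30 ≈ 993.7.
Standard quotas: Ashgrove 9.1114, Rivermont 5.0750, Millford 6.4235, Oakdale 1.2579, Fernley 8.1322.
Lower quotas: Ashgrove 9, Rivermont 5, Millford 6, Oakdale 1, Fernley 8 (sum 29, leaving 1 seat).
Remainders in descending order: Millford 0.4235, Oakdale 0.2579, Fernley 0.1322, Ashgrove 0.1114, Rivermont 0.0750.
Largest remainder: Millford receives the extra seat.

Ashgrove: 9, Rivermont: 5, Millford: 7, Oakdale: 1, Fernley: 8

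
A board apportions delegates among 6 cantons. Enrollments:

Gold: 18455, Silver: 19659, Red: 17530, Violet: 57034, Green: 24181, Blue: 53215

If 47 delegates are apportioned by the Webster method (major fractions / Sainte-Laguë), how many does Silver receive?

Standard divisor 190074/47 ≈ 4044.128; standard quotas: Gold 4.563, Silver 4.861, Red 4.335, Violet 14.103, Green 5.979, Blue 13.159.
Rounding to the nearest integer gives Gold 5, Silver 5, Red 4, Violet 14, Green 6, Blue 13 — total 47, matching the house size, so no adjustment is needed.
Silver receives 5.

5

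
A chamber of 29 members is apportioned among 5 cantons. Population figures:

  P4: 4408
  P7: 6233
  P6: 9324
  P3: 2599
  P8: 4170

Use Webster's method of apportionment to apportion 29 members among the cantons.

P4 5, P7 7, P6 10, P3 3, P8 4

Standard divisor 26734/29 ≈ 921.862; standard quotas: P4 4.782, P7 6.761, P6 10.114, P3 2.819, P8 4.523.
Rounding to the nearest integer gives 5, 7, 10, 3, 5 = 30 seats, so the divisor must be adjusted.
With modified divisor 940: modified quotas P4 4.689, P7 6.631, P6 9.919, P3 2.765, P8 4.436.
Rounding to the nearest integer: P4 5, P7 7, P6 10, P3 3, P8 4 (total 29).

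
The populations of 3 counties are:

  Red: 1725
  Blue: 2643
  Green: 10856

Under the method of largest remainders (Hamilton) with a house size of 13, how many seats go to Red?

2

Standard divisor: 15224 ÷ 13 ≈ 1171.077.
Standard quotas: Red 1.4730, Blue 2.2569, Green 9.2701.
Lower quotas: Red 1, Blue 2, Green 9 (sum 12, leaving 1 seat).
Remainders in descending order: Red 0.4730, Green 0.2701, Blue 0.2569.
Largest remainder: Red receives the extra seat.
Red receives 2.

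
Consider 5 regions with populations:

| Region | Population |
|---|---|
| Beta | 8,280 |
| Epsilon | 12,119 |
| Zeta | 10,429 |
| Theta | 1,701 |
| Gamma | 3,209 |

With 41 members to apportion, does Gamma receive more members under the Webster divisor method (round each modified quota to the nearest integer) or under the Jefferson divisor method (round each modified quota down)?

Webster

Webster: Beta 9, Epsilon 14, Zeta 12, Theta 2, Gamma 4.
Jefferson: Beta 10, Epsilon 14, Zeta 12, Theta 2, Gamma 3.
Gamma gets 4 under Webster and 3 under Jefferson.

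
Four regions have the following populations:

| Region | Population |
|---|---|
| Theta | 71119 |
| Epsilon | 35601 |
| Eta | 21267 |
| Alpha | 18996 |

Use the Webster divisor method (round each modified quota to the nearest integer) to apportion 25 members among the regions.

Theta 12, Epsilon 6, Eta 4, Alpha 3

Standard divisor 146983/25 ≈ 5879.32; standard quotas: Theta 12.096, Epsilon 6.055, Eta 3.617, Alpha 3.231.
Rounding to the nearest integer gives Theta 12, Epsilon 6, Eta 4, Alpha 3 — total 25, matching the house size, so no adjustment is needed.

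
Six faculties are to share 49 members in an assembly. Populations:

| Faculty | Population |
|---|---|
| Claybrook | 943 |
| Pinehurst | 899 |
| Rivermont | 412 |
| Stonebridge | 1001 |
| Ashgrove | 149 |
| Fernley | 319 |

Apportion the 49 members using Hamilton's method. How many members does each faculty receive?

Total 3723; standard divisor 3723/49 ≈ 75.98.
Standard quotas: Claybrook 12.411, Pinehurst 11.832, Rivermont 5.423, Stonebridge 13.175, Ashgrove 1.961, Fernley 4.198.
Lower quotas: Claybrook 12, Pinehurst 11, Rivermont 5, Stonebridge 13, Ashgrove 1, Fernley 4 (sum 46, leaving 3 seats).
Remainders in descending order: Ashgrove 0.961, Pinehurst 0.832, Rivermont 0.423, Claybrook 0.411, Fernley 0.198, Stonebridge 0.175.
Largest remainders: Ashgrove, Pinehurst, Rivermont receive the extra seats.

Claybrook: 12, Pinehurst: 12, Rivermont: 6, Stonebridge: 13, Ashgrove: 2, Fernley: 4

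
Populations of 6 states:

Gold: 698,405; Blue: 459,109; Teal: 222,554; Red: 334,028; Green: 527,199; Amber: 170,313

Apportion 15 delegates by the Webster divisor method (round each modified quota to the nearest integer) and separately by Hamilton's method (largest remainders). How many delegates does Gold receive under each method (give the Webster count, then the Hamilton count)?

Webster: Gold 5, Blue 3, Teal 1, Red 2, Green 3, Amber 1.
Hamilton: Gold 4, Blue 3, Teal 2, Red 2, Green 3, Amber 1.
Gold gets 5 under Webster and 4 under Hamilton.

5 and 4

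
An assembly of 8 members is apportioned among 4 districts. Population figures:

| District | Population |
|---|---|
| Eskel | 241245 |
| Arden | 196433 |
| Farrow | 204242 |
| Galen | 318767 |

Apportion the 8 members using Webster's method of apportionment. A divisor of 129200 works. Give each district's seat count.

With modified divisor 129200: modified quotas Eskel 1.867, Arden 1.520, Farrow 1.581, Galen 2.467.
Rounding to the nearest integer: Eskel 2, Arden 2, Farrow 2, Galen 2 (total 8).

Eskel=2; Arden=2; Farrow=2; Galen=2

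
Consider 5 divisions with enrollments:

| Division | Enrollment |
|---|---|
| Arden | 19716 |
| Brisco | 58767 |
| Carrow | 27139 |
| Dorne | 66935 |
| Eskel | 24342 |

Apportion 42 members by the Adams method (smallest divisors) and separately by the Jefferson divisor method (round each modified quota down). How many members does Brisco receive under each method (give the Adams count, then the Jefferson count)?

Adams: Arden 5, Brisco 12, Carrow 6, Dorne 14, Eskel 5.
Jefferson: Arden 4, Brisco 13, Carrow 6, Dorne 14, Eskel 5.
Brisco gets 12 under Adams and 13 under Jefferson.

12 and 13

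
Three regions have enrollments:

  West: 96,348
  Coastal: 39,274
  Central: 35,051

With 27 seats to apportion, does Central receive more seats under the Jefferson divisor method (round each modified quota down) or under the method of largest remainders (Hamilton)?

Jefferson: West 16, Coastal 6, Central 5.
Hamilton: West 15, Coastal 6, Central 6.
Central gets 5 under Jefferson and 6 under Hamilton.

Hamilton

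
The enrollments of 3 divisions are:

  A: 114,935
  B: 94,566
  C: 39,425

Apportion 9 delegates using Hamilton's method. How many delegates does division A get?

Standard divisor: 248926 ÷ 9 ≈ 27658.444.
Standard quotas: A 4.1555, B 3.4191, C 1.4254.
Lower quotas: A 4, B 3, C 1 (sum 8, leaving 1 seat).
Remainders in descending order: C 0.4254, B 0.4191, A 0.1555.
The surplus seat goes to C.
A receives 4.

4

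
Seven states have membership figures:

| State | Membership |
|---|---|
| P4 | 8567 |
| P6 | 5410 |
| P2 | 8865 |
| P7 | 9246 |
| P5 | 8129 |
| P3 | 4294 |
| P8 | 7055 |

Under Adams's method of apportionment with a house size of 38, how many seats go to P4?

Standard divisor 51566/38 ≈ 1357; standard quotas: P4 6.313, P6 3.987, P2 6.533, P7 6.814, P5 5.990, P3 3.164, P8 5.199.
Rounding up gives 7, 4, 7, 7, 6, 4, 6 = 41 seats, so the divisor must be adjusted.
With modified divisor 1450: modified quotas P4 5.908, P6 3.731, P2 6.114, P7 6.377, P5 5.606, P3 2.961, P8 4.866.
Rounding up: P4 6, P6 4, P2 7, P7 7, P5 6, P3 3, P8 5 (total 38).
P4 receives 6.

6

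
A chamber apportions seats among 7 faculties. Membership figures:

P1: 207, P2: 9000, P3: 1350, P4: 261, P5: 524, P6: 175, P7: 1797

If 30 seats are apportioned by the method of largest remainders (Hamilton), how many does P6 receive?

Total 13314; standard divisor 13314/30 ≈ 443.8.
Standard quotas: P1 0.4664, P2 20.2794, P3 3.0419, P4 0.5881, P5 1.1807, P6 0.3943, P7 4.0491.
Lower quotas: P1 0, P2 20, P3 3, P4 0, P5 1, P6 0, P7 4 (sum 28, leaving 2 seats).
Remainders in descending order: P4 0.5881, P1 0.4664, P6 0.3943, P2 0.2794, P5 0.1807, P7 0.0491, P3 0.0419.
Largest remainders: P4, P1 receive the extra seats.
P6 receives 0.

0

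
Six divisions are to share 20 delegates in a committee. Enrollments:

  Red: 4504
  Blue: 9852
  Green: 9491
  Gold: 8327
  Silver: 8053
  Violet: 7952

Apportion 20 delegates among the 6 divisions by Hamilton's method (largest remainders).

Red 2, Blue 4, Green 4, Gold 4, Silver 3, Violet 3

Standard divisor: 48179 ÷ 20 ≈ 2408.95.
Standard quotas: Red 1.8697, Blue 4.0897, Green 3.9399, Gold 3.4567, Silver 3.3430, Violet 3.3010.
Lower quotas: Red 1, Blue 4, Green 3, Gold 3, Silver 3, Violet 3 (sum 17, leaving 3 seats).
Remainders in descending order: Green 0.9399, Red 0.8697, Gold 0.4567, Silver 0.3430, Violet 0.3010, Blue 0.0897.
Largest remainders: Green, Red, Gold receive the extra seats.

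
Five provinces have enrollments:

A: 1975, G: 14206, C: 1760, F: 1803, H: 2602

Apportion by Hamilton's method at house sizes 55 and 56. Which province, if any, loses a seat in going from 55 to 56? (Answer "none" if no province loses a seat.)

F

At 55 seats: A 5, G 35, C 4, F 5, H 6.
At 56 seats: A 5, G 36, C 4, F 4, H 7.
F drops from 5 to 4.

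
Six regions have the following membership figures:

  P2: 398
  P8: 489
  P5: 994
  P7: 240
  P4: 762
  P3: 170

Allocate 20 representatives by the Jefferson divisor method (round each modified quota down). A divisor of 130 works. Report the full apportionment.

P2 3, P8 3, P5 7, P7 1, P4 5, P3 1

With modified divisor 130: modified quotas P2 3.062, P8 3.762, P5 7.646, P7 1.846, P4 5.862, P3 1.308.
Rounding down: P2 3, P8 3, P5 7, P7 1, P4 5, P3 1 (total 20).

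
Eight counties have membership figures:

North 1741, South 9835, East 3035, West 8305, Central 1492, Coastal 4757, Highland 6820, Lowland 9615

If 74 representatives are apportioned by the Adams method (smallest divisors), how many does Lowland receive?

Standard divisor 45600/74 ≈ 616.216; standard quotas: North 2.825, South 15.960, East 4.925, West 13.477, Central 2.421, Coastal 7.720, Highland 11.068, Lowland 15.603.
Rounding up gives 3, 16, 5, 14, 3, 8, 12, 16 = 77 seats, so the divisor must be adjusted.
With modified divisor 650: modified quotas North 2.678, South 15.131, East 4.669, West 12.777, Central 2.295, Coastal 7.318, Highland 10.492, Lowland 14.792.
Rounding up: North 3, South 16, East 5, West 13, Central 3, Coastal 8, Highland 11, Lowland 15 (total 74).
Lowland receives 15.

15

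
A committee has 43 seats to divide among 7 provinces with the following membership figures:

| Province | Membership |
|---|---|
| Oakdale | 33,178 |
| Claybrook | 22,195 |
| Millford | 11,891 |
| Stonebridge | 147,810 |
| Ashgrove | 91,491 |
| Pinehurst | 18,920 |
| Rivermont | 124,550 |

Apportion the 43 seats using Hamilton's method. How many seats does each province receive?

Oakdale=3, Claybrook=2, Millford=1, Stonebridge=14, Ashgrove=9, Pinehurst=2, Rivermont=12

The standard divisor is 450035/43 ≈ 10465.93.
Standard quotas: Oakdale 3.1701, Claybrook 2.1207, Millford 1.1362, Stonebridge 14.1230, Ashgrove 8.7418, Pinehurst 1.8078, Rivermont 11.9005.
Lower quotas: Oakdale 3, Claybrook 2, Millford 1, Stonebridge 14, Ashgrove 8, Pinehurst 1, Rivermont 11 (sum 40, leaving 3 seats).
Remainders in descending order: Rivermont 0.9005, Pinehurst 0.8078, Ashgrove 0.7418, Oakdale 0.1701, Millford 0.1362, Stonebridge 0.1230, Claybrook 0.1207.
The surplus seats go to Rivermont, Pinehurst, Ashgrove.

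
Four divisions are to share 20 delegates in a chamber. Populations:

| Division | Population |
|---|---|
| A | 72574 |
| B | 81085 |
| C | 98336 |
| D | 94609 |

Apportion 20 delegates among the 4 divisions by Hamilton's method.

Standard divisor: 346604 ÷ 20 ≈ 17330.2.
Standard quotas: A 4.1877, B 4.6788, C 5.6743, D 5.4592.
Lower quotas: A 4, B 4, C 5, D 5 (sum 18, leaving 2 seats).
Remainders in descending order: B 0.6788, C 0.6743, D 0.4592, A 0.1877.
The surplus seats go to B, C.

A 4, B 5, C 6, D 5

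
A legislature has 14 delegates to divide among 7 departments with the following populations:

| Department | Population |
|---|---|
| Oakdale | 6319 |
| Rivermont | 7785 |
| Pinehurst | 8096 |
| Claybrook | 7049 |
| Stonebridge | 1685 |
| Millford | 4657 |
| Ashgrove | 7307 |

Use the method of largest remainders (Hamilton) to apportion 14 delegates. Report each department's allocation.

Oakdale 2; Rivermont 3; Pinehurst 3; Claybrook 2; Stonebridge 1; Millford 1; Ashgrove 2

Standard divisor: 42898 ÷ 14 ≈ 3064.143.
Standard quotas: Oakdale 2.0622, Rivermont 2.5407, Pinehurst 2.6422, Claybrook 2.3005, Stonebridge 0.5499, Millford 1.5198, Ashgrove 2.3847.
Lower quotas: Oakdale 2, Rivermont 2, Pinehurst 2, Claybrook 2, Stonebridge 0, Millford 1, Ashgrove 2 (sum 11, leaving 3 seats).
Remainders in descending order: Pinehurst 0.6422, Stonebridge 0.5499, Rivermont 0.5407, Millford 0.5198, Ashgrove 0.3847, Claybrook 0.3005, Oakdale 0.0622.
The surplus seats go to Pinehurst, Stonebridge, Rivermont.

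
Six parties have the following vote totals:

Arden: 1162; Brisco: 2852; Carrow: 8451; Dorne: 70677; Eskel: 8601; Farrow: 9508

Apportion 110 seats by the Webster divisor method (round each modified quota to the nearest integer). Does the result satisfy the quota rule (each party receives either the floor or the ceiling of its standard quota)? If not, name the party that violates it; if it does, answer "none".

Dorne

Standard quotas: Arden 1.262, Brisco 3.098, Carrow 9.181, Dorne 76.784, Eskel 9.344, Farrow 10.330.
Webster allocation: Arden 1, Brisco 3, Carrow 9, Dorne 78, Eskel 9, Farrow 10.
Dorne has quota 76.784 (lower 76, upper 77) but receives 78 — outside the quota interval.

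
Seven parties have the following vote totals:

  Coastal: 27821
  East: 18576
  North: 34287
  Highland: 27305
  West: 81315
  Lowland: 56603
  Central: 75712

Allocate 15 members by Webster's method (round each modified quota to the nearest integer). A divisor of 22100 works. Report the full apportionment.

With modified divisor 22100: modified quotas Coastal 1.259, East 0.841, North 1.551, Highland 1.236, West 3.679, Lowland 2.561, Central 3.426.
Rounding to the nearest integer: Coastal 1, East 1, North 2, Highland 1, West 4, Lowland 3, Central 3 (total 15).

Coastal 1; East 1; North 2; Highland 1; West 4; Lowland 3; Central 3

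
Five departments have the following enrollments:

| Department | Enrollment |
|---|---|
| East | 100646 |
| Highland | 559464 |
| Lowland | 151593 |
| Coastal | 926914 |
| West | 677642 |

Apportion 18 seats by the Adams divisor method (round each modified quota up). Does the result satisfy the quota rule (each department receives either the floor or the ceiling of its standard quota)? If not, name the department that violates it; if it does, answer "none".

Standard quotas: East 0.750, Highland 4.168, Lowland 1.129, Coastal 6.905, West 5.048.
Adams allocation: East 1, Highland 4, Lowland 1, Coastal 7, West 5.
Every allocation lies between the lower and upper quota.

none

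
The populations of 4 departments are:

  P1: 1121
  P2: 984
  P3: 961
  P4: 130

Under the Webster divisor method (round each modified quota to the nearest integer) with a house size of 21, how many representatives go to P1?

Standard divisor 3196/21 ≈ 152.19; standard quotas: P1 7.366, P2 6.466, P3 6.314, P4 0.854.
Rounding to the nearest integer gives 7, 6, 6, 1 = 20 seats, so the divisor must be adjusted.
With modified divisor 150: modified quotas P1 7.473, P2 6.560, P3 6.407, P4 0.867.
Rounding to the nearest integer: P1 7, P2 7, P3 6, P4 1 (total 21).
P1 receives 7.

7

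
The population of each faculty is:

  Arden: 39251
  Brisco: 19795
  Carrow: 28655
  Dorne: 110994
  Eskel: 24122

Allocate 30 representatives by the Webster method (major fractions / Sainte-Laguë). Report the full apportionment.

Arden: 5; Brisco: 3; Carrow: 4; Dorne: 15; Eskel: 3

Standard divisor 222817/30 ≈ 7427.233; standard quotas: Arden 5.285, Brisco 2.665, Carrow 3.858, Dorne 14.944, Eskel 3.248.
Rounding to the nearest integer gives Arden 5, Brisco 3, Carrow 4, Dorne 15, Eskel 3 — total 30, matching the house size, so no adjustment is needed.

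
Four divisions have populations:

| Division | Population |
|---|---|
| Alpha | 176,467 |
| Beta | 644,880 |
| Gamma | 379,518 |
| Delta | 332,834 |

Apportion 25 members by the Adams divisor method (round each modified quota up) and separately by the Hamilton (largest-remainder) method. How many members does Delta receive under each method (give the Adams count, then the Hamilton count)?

Adams: Alpha 3, Beta 10, Gamma 6, Delta 6.
Hamilton: Alpha 3, Beta 11, Gamma 6, Delta 5.
Delta gets 6 under Adams and 5 under Hamilton.

6 and 5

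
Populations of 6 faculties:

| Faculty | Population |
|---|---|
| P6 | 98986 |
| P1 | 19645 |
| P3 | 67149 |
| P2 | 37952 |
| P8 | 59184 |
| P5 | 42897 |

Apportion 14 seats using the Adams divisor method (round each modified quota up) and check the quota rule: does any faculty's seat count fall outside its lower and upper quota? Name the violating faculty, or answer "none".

Standard quotas: P6 4.253, P1 0.844, P3 2.885, P2 1.631, P8 2.543, P5 1.843.
Adams allocation: P6 4, P1 1, P3 3, P2 2, P8 2, P5 2.
Every allocation lies between the lower and upper quota.

none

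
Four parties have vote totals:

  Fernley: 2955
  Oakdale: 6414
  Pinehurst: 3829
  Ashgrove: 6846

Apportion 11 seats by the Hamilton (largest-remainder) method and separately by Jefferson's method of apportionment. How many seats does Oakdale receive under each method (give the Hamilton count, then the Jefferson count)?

3 and 4

Hamilton: Fernley 2, Oakdale 3, Pinehurst 2, Ashgrove 4.
Jefferson: Fernley 1, Oakdale 4, Pinehurst 2, Ashgrove 4.
Oakdale gets 3 under Hamilton and 4 under Jefferson.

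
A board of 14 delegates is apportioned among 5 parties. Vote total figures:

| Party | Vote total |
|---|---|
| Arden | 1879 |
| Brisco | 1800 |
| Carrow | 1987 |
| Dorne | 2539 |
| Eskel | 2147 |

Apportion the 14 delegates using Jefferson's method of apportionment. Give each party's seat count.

Standard divisor 10352/14 ≈ 739.429; standard quotas: Arden 2.541, Brisco 2.434, Carrow 2.687, Dorne 3.434, Eskel 2.904.
Rounding down gives 2, 2, 2, 3, 2 = 11 seats, so the divisor must be adjusted.
With modified divisor 631: modified quotas Arden 2.978, Brisco 2.853, Carrow 3.149, Dorne 4.024, Eskel 3.403.
Rounding down: Arden 2, Brisco 2, Carrow 3, Dorne 4, Eskel 3 (total 14).

Arden 2, Brisco 2, Carrow 3, Dorne 4, Eskel 3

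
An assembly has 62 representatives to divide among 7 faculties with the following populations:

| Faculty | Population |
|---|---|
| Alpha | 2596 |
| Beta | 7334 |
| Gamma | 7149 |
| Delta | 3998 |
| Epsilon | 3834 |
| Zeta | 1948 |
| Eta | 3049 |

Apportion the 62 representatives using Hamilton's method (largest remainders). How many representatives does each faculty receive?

Alpha 6, Beta 15, Gamma 15, Delta 8, Epsilon 8, Zeta 4, Eta 6

The standard divisor is 29908/62 ≈ 482.387.
Standard quotas: Alpha 5.3816, Beta 15.2036, Gamma 14.8200, Delta 8.2879, Epsilon 7.9480, Zeta 4.0383, Eta 6.3206.
Lower quotas: Alpha 5, Beta 15, Gamma 14, Delta 8, Epsilon 7, Zeta 4, Eta 6 (sum 59, leaving 3 seats).
Remainders in descending order: Epsilon 0.9480, Gamma 0.8200, Alpha 0.3816, Eta 0.3206, Delta 0.2879, Beta 0.2036, Zeta 0.0383.
The surplus seats go to Epsilon, Gamma, Alpha.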